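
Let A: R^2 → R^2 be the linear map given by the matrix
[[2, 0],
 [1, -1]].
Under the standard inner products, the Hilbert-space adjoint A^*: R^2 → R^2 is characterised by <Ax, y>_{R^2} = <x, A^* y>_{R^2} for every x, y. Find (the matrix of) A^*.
A^* = A^T =
[[2, 1],
 [0, -1]]

For real matrices with standard dot products, the defining identity <Ax, y> = <x, A^* y> gives (Ax)^T y = x^T (A^*) y, i.e. x^T A^T y = x^T (A^*) y. Since this holds for all x, y, we must have A^* = A^T. Therefore
A^* =
[[2, 1],
 [0, -1]].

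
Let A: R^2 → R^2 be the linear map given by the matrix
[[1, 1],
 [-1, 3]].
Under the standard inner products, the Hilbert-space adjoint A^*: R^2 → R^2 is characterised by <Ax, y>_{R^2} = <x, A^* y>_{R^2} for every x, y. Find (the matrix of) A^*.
A^* = A^T =
[[1, -1],
 [1, 3]]

For real matrices with standard dot products, the defining identity <Ax, y> = <x, A^* y> gives (Ax)^T y = x^T (A^*) y, i.e. x^T A^T y = x^T (A^*) y. Since this holds for all x, y, we must have A^* = A^T. Therefore
A^* =
[[1, -1],
 [1, 3]].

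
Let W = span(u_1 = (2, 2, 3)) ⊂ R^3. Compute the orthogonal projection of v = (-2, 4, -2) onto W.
proj_W(v) = (-4/17, -4/17, -6/17)

Set up U = [u_1 | ... | u_1] ∈ R^(3×1). The projector onto W = col(U) is P = U (U^T U)^(-1) U^T.
Compute U^T U =
  [17],
and U^T v = (-2).
Solve U^T U · c = U^T v for the coefficients: c = (-2/17). The projection is proj_W(v) = U c.
Check: (v - proj_W(v)) · u_1 = 0  (should be 0).
Result: proj_W(v) = (-4/17, -4/17, -6/17).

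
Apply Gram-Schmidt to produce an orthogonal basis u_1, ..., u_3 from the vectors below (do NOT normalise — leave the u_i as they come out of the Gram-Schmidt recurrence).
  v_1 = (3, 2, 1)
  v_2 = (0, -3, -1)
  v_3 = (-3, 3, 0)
Orthogonal basis:
  u_1 = (3, 2, 1)
  u_2 = (3/2, -2, -1/2)
  u_3 = (6/91, 18/91, -54/91)

Apply the Gram-Schmidt recurrence
  u_1 = v_1
  u_i = v_i − Σ_{j<i} ((v_i · u_j) / (u_j · u_j)) · u_j.

Step by step this gives:
  u_1 = (3, 2, 1)
  u_2 = (3/2, -2, -1/2)
  u_3 = (6/91, 18/91, -54/91)

Orthogonality check:
  u_2 · u_1 = 0 (should be 0)
  u_3 · u_1 = 0 (should be 0)
  u_3 · u_2 = 0 (should be 0)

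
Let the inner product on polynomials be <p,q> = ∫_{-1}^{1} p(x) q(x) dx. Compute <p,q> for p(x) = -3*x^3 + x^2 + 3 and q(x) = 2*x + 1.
<p,q> = 64/15

Expand the product: p(x)·q(x) = -6*x^4 - x^3 + x^2 + 6*x + 3.
∫_{-1}^{1} of each monomial x^k gives [2/(k+1) if k even, 0 if k odd]. Integrating term-by-term (or equivalently evaluating the antiderivative F(x) = -6*x^5/5 - x^4/4 + x^3/3 + 3*x^2 + 3*x at the endpoints):
  F(1) − F(−1) = 293/60 − (37/60) = 64/15.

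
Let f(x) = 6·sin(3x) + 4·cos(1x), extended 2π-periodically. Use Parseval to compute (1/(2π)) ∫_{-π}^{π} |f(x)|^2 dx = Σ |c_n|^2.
Σ |c_n|^2 = 26

Expand |f|^2 and use orthogonality of {sin(nx), cos(mx)} on [-π, π]:
  ∫_{-π}^{π} sin(nx)^2 dx = π, ∫ cos(mx)^2 dx = π, and cross terms integrate to 0.
So ∫_{-π}^{π} f(x)^2 dx = 6^2 · π + 4^2 · π = (36 + 16)π.
Divide by 2π: (36 + 16)/2 = 26.
By Parseval, this equals Σ |c_n|^2.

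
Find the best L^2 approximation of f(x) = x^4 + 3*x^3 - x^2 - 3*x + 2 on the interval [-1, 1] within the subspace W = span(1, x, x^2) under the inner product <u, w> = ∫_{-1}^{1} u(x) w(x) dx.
g(x) = -x^2/7 - 6*x/5 + 67/35

The best approximation g ∈ W is the orthogonal projection of f onto W. Writing g = a_0 + a_1 x + a_2 x^2, the coefficients solve the normal equations G · a = b where
  G_{ij} = <φ_i, φ_j> and b_i = <f, φ_i>, with φ_0 = 1, φ_1 = x, φ_2 = x^2.
G =
  [2, 0, 2/3]
  [0, 2/3, 0]
  [2/3, 0, 2/5],
b = (56/15, -4/5, 128/105).
Solving gives a_0 = 67/35, a_1 = -6/5, a_2 = -1/7, so
  g(x) = -x^2/7 - 6*x/5 + 67/35.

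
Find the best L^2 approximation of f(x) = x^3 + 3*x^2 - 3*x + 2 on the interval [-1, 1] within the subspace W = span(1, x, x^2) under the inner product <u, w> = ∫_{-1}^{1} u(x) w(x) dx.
g(x) = 3*x^2 - 12*x/5 + 2

The best approximation g ∈ W is the orthogonal projection of f onto W. Writing g = a_0 + a_1 x + a_2 x^2, the coefficients solve the normal equations G · a = b where
  G_{ij} = <φ_i, φ_j> and b_i = <f, φ_i>, with φ_0 = 1, φ_1 = x, φ_2 = x^2.
G =
  [2, 0, 2/3]
  [0, 2/3, 0]
  [2/3, 0, 2/5],
b = (6, -8/5, 38/15).
Solving gives a_0 = 2, a_1 = -12/5, a_2 = 3, so
  g(x) = 3*x^2 - 12*x/5 + 2.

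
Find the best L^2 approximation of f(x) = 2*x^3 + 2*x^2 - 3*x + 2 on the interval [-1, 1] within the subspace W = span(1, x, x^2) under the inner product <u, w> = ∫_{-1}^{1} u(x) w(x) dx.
g(x) = 2*x^2 - 9*x/5 + 2

The best approximation g ∈ W is the orthogonal projection of f onto W. Writing g = a_0 + a_1 x + a_2 x^2, the coefficients solve the normal equations G · a = b where
  G_{ij} = <φ_i, φ_j> and b_i = <f, φ_i>, with φ_0 = 1, φ_1 = x, φ_2 = x^2.
G =
  [2, 0, 2/3]
  [0, 2/3, 0]
  [2/3, 0, 2/5],
b = (16/3, -6/5, 32/15).
Solving gives a_0 = 2, a_1 = -9/5, a_2 = 2, so
  g(x) = 2*x^2 - 9*x/5 + 2.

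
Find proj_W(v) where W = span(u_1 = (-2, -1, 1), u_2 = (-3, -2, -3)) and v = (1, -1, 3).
proj_W(v) = (22/107, 46/107, 304/107)

Set up U = [u_1 | ... | u_2] ∈ R^(3×2). The projector onto W = col(U) is P = U (U^T U)^(-1) U^T.
Compute U^T U =
  [6, 5]
  [5, 22],
and U^T v = (2, -10).
Solve U^T U · c = U^T v for the coefficients: c = (94/107, -70/107). The projection is proj_W(v) = U c.
Check: (v - proj_W(v)) · u_1 = 0  (should be 0).
Check: (v - proj_W(v)) · u_2 = 0  (should be 0).
Result: proj_W(v) = (22/107, 46/107, 304/107).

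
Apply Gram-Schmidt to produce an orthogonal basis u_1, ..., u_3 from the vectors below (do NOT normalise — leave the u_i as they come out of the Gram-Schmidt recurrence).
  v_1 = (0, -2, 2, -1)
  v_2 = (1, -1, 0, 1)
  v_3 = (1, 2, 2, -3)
Orthogonal basis:
  u_1 = (0, -2, 2, -1)
  u_2 = (1, -7/9, -2/9, 10/9)
  u_3 = (5/2, 3/2, 1, -1)

Apply the Gram-Schmidt recurrence
  u_1 = v_1
  u_i = v_i − Σ_{j<i} ((v_i · u_j) / (u_j · u_j)) · u_j.

Step by step this gives:
  u_1 = (0, -2, 2, -1)
  u_2 = (1, -7/9, -2/9, 10/9)
  u_3 = (5/2, 3/2, 1, -1)

Orthogonality check:
  u_2 · u_1 = 0 (should be 0)
  u_3 · u_1 = 0 (should be 0)
  u_3 · u_2 = 0 (should be 0)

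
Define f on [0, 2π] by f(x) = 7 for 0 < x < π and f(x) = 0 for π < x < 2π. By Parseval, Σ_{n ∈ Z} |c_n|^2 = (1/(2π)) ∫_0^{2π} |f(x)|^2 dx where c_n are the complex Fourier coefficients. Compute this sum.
Σ |c_n|^2 = 49/2

Parseval equates the L^2 energy of f (normalised by 1/(2π)) with the ℓ^2 sum of its Fourier coefficients: (1/(2π)) ∫_0^{2π} |f|^2 = Σ |c_n|^2.
Compute the left side: (1/(2π)) [∫_0^π 7^2 dx + ∫_π^{2π} 0^2 dx] = (1/(2π)) · (49π + 0π) = (49 + 0)/2 = 49/2.
So Σ_{n ∈ Z} |c_n|^2 = 49/2.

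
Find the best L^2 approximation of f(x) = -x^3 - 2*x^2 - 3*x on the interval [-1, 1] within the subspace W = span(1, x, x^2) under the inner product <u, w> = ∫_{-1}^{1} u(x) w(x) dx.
g(x) = -2*x^2 - 18*x/5

The best approximation g ∈ W is the orthogonal projection of f onto W. Writing g = a_0 + a_1 x + a_2 x^2, the coefficients solve the normal equations G · a = b where
  G_{ij} = <φ_i, φ_j> and b_i = <f, φ_i>, with φ_0 = 1, φ_1 = x, φ_2 = x^2.
G =
  [2, 0, 2/3]
  [0, 2/3, 0]
  [2/3, 0, 2/5],
b = (-4/3, -12/5, -4/5).
Solving gives a_0 = 0, a_1 = -18/5, a_2 = -2, so
  g(x) = -2*x^2 - 18*x/5.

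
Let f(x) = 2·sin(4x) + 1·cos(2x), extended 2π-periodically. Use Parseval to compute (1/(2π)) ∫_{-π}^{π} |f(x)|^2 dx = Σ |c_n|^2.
Σ |c_n|^2 = 5/2

Expand |f|^2 and use orthogonality of {sin(nx), cos(mx)} on [-π, π]:
  ∫_{-π}^{π} sin(nx)^2 dx = π, ∫ cos(mx)^2 dx = π, and cross terms integrate to 0.
So ∫_{-π}^{π} f(x)^2 dx = 2^2 · π + 1^2 · π = (4 + 1)π.
Divide by 2π: (4 + 1)/2 = 5/2.
By Parseval, this equals Σ |c_n|^2.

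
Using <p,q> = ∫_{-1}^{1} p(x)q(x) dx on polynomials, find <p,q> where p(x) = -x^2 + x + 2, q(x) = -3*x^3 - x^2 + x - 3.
<p,q> = -172/15

Expand the product: p(x)·q(x) = 3*x^5 - 2*x^4 - 8*x^3 + 2*x^2 - x - 6.
∫_{-1}^{1} of each monomial x^k gives [2/(k+1) if k even, 0 if k odd]. Integrating term-by-term (or equivalently evaluating the antiderivative F(x) = x^6/2 - 2*x^5/5 - 2*x^4 + 2*x^3/3 - x^2/2 - 6*x at the endpoints):
  F(1) − F(−1) = -116/15 − (56/15) = -172/15.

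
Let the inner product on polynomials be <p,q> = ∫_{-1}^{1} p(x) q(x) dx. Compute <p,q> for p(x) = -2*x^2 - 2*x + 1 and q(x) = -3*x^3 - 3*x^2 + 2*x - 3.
<p,q> = -28/15

Expand the product: p(x)·q(x) = 6*x^5 + 12*x^4 - x^3 - x^2 + 8*x - 3.
∫_{-1}^{1} of each monomial x^k gives [2/(k+1) if k even, 0 if k odd]. Integrating term-by-term (or equivalently evaluating the antiderivative F(x) = x^6 + 12*x^5/5 - x^4/4 - x^3/3 + 4*x^2 - 3*x at the endpoints):
  F(1) − F(−1) = 229/60 − (341/60) = -28/15.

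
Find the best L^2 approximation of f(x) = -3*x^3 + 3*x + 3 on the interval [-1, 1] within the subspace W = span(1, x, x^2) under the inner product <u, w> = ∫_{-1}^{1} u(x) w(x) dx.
g(x) = 6*x/5 + 3

The best approximation g ∈ W is the orthogonal projection of f onto W. Writing g = a_0 + a_1 x + a_2 x^2, the coefficients solve the normal equations G · a = b where
  G_{ij} = <φ_i, φ_j> and b_i = <f, φ_i>, with φ_0 = 1, φ_1 = x, φ_2 = x^2.
G =
  [2, 0, 2/3]
  [0, 2/3, 0]
  [2/3, 0, 2/5],
b = (6, 4/5, 2).
Solving gives a_0 = 3, a_1 = 6/5, a_2 = 0, so
  g(x) = 6*x/5 + 3.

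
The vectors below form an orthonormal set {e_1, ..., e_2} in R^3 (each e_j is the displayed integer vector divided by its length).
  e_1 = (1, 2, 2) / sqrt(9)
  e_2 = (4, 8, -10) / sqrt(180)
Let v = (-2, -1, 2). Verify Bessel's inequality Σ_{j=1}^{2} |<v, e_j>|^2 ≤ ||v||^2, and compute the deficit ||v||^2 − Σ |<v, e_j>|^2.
Σ |<v, e_j>|^2 = 36/5; ||v||^2 = 9; deficit = 9/5

Write each e_j = u_j / sqrt(<u_j, u_j>) where u_j is the displayed integer vector. Then <v, e_j> = <v, u_j> / sqrt(<u_j, u_j>), so |<v, e_j>|^2 = <v, u_j>^2 / <u_j, u_j>.
Coefficients: <v, e_1> = 0/sqrt(9), <v, e_2> = -36/sqrt(180).
Square and sum: Σ |<v, e_j>|^2 = 36/5.
Compute ||v||^2 = v·v = 9.
Deficit = 9 − 36/5 = 9/5 ≥ 0, confirming Bessel's inequality. (The deficit equals ||v − Σ <v,e_j> e_j||^2, the squared distance from v to span{e_j}.)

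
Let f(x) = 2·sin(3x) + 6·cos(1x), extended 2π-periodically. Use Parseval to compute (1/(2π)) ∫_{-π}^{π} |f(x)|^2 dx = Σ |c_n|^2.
Σ |c_n|^2 = 20

Expand |f|^2 and use orthogonality of {sin(nx), cos(mx)} on [-π, π]:
  ∫_{-π}^{π} sin(nx)^2 dx = π, ∫ cos(mx)^2 dx = π, and cross terms integrate to 0.
So ∫_{-π}^{π} f(x)^2 dx = 2^2 · π + 6^2 · π = (4 + 36)π.
Divide by 2π: (4 + 36)/2 = 20.
By Parseval, this equals Σ |c_n|^2.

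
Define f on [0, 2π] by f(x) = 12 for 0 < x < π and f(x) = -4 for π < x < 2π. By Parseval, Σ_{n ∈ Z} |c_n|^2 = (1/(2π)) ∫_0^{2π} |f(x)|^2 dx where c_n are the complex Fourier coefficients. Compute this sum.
Σ |c_n|^2 = 80

Parseval equates the L^2 energy of f (normalised by 1/(2π)) with the ℓ^2 sum of its Fourier coefficients: (1/(2π)) ∫_0^{2π} |f|^2 = Σ |c_n|^2.
Compute the left side: (1/(2π)) [∫_0^π 12^2 dx + ∫_π^{2π} (-4)^2 dx] = (1/(2π)) · (144π + 16π) = (144 + 16)/2 = 80.
So Σ_{n ∈ Z} |c_n|^2 = 80.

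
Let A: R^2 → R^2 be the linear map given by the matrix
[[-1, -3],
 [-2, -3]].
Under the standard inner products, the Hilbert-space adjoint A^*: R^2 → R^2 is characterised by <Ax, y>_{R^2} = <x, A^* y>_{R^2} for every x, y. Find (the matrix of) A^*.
A^* = A^T =
[[-1, -2],
 [-3, -3]]

For real matrices with standard dot products, the defining identity <Ax, y> = <x, A^* y> gives (Ax)^T y = x^T (A^*) y, i.e. x^T A^T y = x^T (A^*) y. Since this holds for all x, y, we must have A^* = A^T. Therefore
A^* =
[[-1, -2],
 [-3, -3]].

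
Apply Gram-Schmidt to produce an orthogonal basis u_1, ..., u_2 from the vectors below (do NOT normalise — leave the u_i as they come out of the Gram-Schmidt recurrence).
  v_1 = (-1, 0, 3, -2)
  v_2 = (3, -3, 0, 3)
Orthogonal basis:
  u_1 = (-1, 0, 3, -2)
  u_2 = (33/14, -3, 27/14, 12/7)

Apply the Gram-Schmidt recurrence
  u_1 = v_1
  u_i = v_i − Σ_{j<i} ((v_i · u_j) / (u_j · u_j)) · u_j.

Step by step this gives:
  u_1 = (-1, 0, 3, -2)
  u_2 = (33/14, -3, 27/14, 12/7)

Orthogonality check:
  u_2 · u_1 = 0 (should be 0)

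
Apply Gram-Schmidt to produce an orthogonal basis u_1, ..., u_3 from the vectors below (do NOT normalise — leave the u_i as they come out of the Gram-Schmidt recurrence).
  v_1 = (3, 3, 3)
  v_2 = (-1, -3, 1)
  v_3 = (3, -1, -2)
Orthogonal basis:
  u_1 = (3, 3, 3)
  u_2 = (0, -2, 2)
  u_3 = (3, -3/2, -3/2)

Apply the Gram-Schmidt recurrence
  u_1 = v_1
  u_i = v_i − Σ_{j<i} ((v_i · u_j) / (u_j · u_j)) · u_j.

Step by step this gives:
  u_1 = (3, 3, 3)
  u_2 = (0, -2, 2)
  u_3 = (3, -3/2, -3/2)

Orthogonality check:
  u_2 · u_1 = 0 (should be 0)
  u_3 · u_1 = 0 (should be 0)
  u_3 · u_2 = 0 (should be 0)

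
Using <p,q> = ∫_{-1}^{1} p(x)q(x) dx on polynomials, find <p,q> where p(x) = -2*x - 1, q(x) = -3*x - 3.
<p,q> = 10

Expand the product: p(x)·q(x) = 6*x^2 + 9*x + 3.
∫_{-1}^{1} of each monomial x^k gives [2/(k+1) if k even, 0 if k odd]. Integrating term-by-term (or equivalently evaluating the antiderivative F(x) = 2*x^3 + 9*x^2/2 + 3*x at the endpoints):
  F(1) − F(−1) = 19/2 − (-1/2) = 10.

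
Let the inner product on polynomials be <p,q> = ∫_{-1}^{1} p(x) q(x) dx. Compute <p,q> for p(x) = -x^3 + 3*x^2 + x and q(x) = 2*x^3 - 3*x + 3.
<p,q> = 38/7

Expand the product: p(x)·q(x) = -2*x^6 + 6*x^5 + 5*x^4 - 12*x^3 + 6*x^2 + 3*x.
∫_{-1}^{1} of each monomial x^k gives [2/(k+1) if k even, 0 if k odd]. Integrating term-by-term (or equivalently evaluating the antiderivative F(x) = -2*x^7/7 + x^6 + x^5 - 3*x^4 + 2*x^3 + 3*x^2/2 at the endpoints):
  F(1) − F(−1) = 31/14 − (-45/14) = 38/7.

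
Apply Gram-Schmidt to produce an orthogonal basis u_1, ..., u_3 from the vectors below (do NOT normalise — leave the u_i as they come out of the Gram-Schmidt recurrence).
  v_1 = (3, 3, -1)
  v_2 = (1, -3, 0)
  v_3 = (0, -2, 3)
Orthogonal basis:
  u_1 = (3, 3, -1)
  u_2 = (37/19, -39/19, -6/19)
  u_3 = (51/77, 17/77, 204/77)

Apply the Gram-Schmidt recurrence
  u_1 = v_1
  u_i = v_i − Σ_{j<i} ((v_i · u_j) / (u_j · u_j)) · u_j.

Step by step this gives:
  u_1 = (3, 3, -1)
  u_2 = (37/19, -39/19, -6/19)
  u_3 = (51/77, 17/77, 204/77)

Orthogonality check:
  u_2 · u_1 = 0 (should be 0)
  u_3 · u_1 = 0 (should be 0)
  u_3 · u_2 = 0 (should be 0)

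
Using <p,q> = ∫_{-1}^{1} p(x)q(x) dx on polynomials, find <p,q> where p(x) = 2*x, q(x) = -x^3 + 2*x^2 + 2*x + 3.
<p,q> = 28/15

Expand the product: p(x)·q(x) = -2*x^4 + 4*x^3 + 4*x^2 + 6*x.
∫_{-1}^{1} of each monomial x^k gives [2/(k+1) if k even, 0 if k odd]. Integrating term-by-term (or equivalently evaluating the antiderivative F(x) = -2*x^5/5 + x^4 + 4*x^3/3 + 3*x^2 at the endpoints):
  F(1) − F(−1) = 74/15 − (46/15) = 28/15.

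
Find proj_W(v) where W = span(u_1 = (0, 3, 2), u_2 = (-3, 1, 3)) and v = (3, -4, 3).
proj_W(v) = (-3/83, -116/83, -75/83)

Set up U = [u_1 | ... | u_2] ∈ R^(3×2). The projector onto W = col(U) is P = U (U^T U)^(-1) U^T.
Compute U^T U =
  [13, 9]
  [9, 19],
and U^T v = (-6, -4).
Solve U^T U · c = U^T v for the coefficients: c = (-39/83, 1/83). The projection is proj_W(v) = U c.
Check: (v - proj_W(v)) · u_1 = 0  (should be 0).
Check: (v - proj_W(v)) · u_2 = 0  (should be 0).
Result: proj_W(v) = (-3/83, -116/83, -75/83).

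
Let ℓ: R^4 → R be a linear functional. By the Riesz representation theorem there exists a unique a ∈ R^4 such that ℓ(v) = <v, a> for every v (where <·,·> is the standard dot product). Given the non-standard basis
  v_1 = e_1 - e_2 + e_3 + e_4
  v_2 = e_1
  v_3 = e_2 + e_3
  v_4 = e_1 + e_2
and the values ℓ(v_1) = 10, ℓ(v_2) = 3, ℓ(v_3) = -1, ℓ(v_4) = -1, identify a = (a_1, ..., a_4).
a = (3, -4, 3, 0)

Write a = (a_1, ..., a_4) in the standard basis. For each basis vector v_i, ℓ(v_i) = <v_i, a> is a linear equation in the a_j's. Collect the n equations into a matrix system V a = ℓ, where row i of V is v_i (expressed in the standard basis). Since V is invertible (lower-triangular with 1s on the diagonal, up to permutation), solve by back-substitution:
  V =
[[1, -1, 1, 1],
 [1, 0, 0, 0],
 [0, 1, 1, 0],
 [1, 1, 0, 0]]
  V a = (10, 3, -1, -1)
Solving gives a = (3, -4, 3, 0).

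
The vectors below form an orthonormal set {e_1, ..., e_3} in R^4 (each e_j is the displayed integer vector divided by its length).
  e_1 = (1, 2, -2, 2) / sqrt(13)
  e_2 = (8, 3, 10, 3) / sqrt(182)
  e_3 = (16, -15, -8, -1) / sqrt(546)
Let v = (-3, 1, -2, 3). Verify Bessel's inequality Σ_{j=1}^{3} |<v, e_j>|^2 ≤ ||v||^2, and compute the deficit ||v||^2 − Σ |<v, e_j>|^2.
Σ |<v, e_j>|^2 = 641/39; ||v||^2 = 23; deficit = 256/39

Write each e_j = u_j / sqrt(<u_j, u_j>) where u_j is the displayed integer vector. Then <v, e_j> = <v, u_j> / sqrt(<u_j, u_j>), so |<v, e_j>|^2 = <v, u_j>^2 / <u_j, u_j>.
Coefficients: <v, e_1> = 9/sqrt(13), <v, e_2> = -32/sqrt(182), <v, e_3> = -50/sqrt(546).
Square and sum: Σ |<v, e_j>|^2 = 641/39.
Compute ||v||^2 = v·v = 23.
Deficit = 23 − 641/39 = 256/39 ≥ 0, confirming Bessel's inequality. (The deficit equals ||v − Σ <v,e_j> e_j||^2, the squared distance from v to span{e_j}.)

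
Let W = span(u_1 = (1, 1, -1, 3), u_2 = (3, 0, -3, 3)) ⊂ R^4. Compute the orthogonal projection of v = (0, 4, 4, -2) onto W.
proj_W(v) = (-30/11, 12/11, 30/11, -6/11)

Set up U = [u_1 | ... | u_2] ∈ R^(4×2). The projector onto W = col(U) is P = U (U^T U)^(-1) U^T.
Compute U^T U =
  [12, 15]
  [15, 27],
and U^T v = (-6, -18).
Solve U^T U · c = U^T v for the coefficients: c = (12/11, -14/11). The projection is proj_W(v) = U c.
Check: (v - proj_W(v)) · u_1 = 0  (should be 0).
Check: (v - proj_W(v)) · u_2 = 0  (should be 0).
Result: proj_W(v) = (-30/11, 12/11, 30/11, -6/11).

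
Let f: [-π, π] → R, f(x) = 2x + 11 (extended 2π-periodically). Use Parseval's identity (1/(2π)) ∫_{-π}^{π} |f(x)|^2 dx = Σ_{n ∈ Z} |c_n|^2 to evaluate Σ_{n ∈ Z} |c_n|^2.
Σ |c_n|^2 = 4π^2/3 + 121

Expand and integrate term by term over [-π, π]:
  ∫ (2x)^2 dx = 4·(2π^3/3); ∫ 2·2·(11)·x dx = 0 (odd integrand); ∫ 11^2 dx = 121·2π.
So (1/(2π)) ∫_{-π}^{π} (2x + 11)^2 dx = 4π^2/3 + 121 = 4π^2/3 + 121.
Parseval ⇒ Σ |c_n|^2 = 4π^2/3 + 121.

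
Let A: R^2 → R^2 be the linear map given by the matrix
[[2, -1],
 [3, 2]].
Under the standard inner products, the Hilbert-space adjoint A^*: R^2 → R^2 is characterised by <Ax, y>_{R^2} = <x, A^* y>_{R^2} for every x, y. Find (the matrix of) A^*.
A^* = A^T =
[[2, 3],
 [-1, 2]]

For real matrices with standard dot products, the defining identity <Ax, y> = <x, A^* y> gives (Ax)^T y = x^T (A^*) y, i.e. x^T A^T y = x^T (A^*) y. Since this holds for all x, y, we must have A^* = A^T. Therefore
A^* =
[[2, 3],
 [-1, 2]].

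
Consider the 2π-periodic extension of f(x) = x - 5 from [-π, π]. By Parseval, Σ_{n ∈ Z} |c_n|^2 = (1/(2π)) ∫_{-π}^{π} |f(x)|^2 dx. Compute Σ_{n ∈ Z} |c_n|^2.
Σ |c_n|^2 = π^2/3 + 25

Expand and integrate term by term over [-π, π]:
  ∫ (x)^2 dx = 1·(2π^3/3); ∫ 2·1·(-5)·x dx = 0 (odd integrand); ∫ (-5)^2 dx = 25·2π.
So (1/(2π)) ∫_{-π}^{π} (x - 5)^2 dx = 1π^2/3 + 25 = π^2/3 + 25.
Parseval ⇒ Σ |c_n|^2 = π^2/3 + 25.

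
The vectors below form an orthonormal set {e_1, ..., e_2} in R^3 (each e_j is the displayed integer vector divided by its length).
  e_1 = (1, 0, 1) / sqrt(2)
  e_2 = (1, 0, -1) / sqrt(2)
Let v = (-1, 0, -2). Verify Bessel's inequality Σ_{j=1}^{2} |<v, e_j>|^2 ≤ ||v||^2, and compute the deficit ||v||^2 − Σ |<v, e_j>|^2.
Σ |<v, e_j>|^2 = 5; ||v||^2 = 5; deficit = 0

Write each e_j = u_j / sqrt(<u_j, u_j>) where u_j is the displayed integer vector. Then <v, e_j> = <v, u_j> / sqrt(<u_j, u_j>), so |<v, e_j>|^2 = <v, u_j>^2 / <u_j, u_j>.
Coefficients: <v, e_1> = -3/sqrt(2), <v, e_2> = 1/sqrt(2).
Square and sum: Σ |<v, e_j>|^2 = 5.
Compute ||v||^2 = v·v = 5.
Deficit = 5 − 5 = 0 ≥ 0, confirming Bessel's inequality. (The deficit equals ||v − Σ <v,e_j> e_j||^2, the squared distance from v to span{e_j}.)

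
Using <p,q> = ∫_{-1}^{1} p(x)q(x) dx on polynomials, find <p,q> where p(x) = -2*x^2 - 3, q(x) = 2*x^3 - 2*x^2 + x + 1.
<p,q> = -26/15

Expand the product: p(x)·q(x) = -4*x^5 + 4*x^4 - 8*x^3 + 4*x^2 - 3*x - 3.
∫_{-1}^{1} of each monomial x^k gives [2/(k+1) if k even, 0 if k odd]. Integrating term-by-term (or equivalently evaluating the antiderivative F(x) = -2*x^6/3 + 4*x^5/5 - 2*x^4 + 4*x^3/3 - 3*x^2/2 - 3*x at the endpoints):
  F(1) − F(−1) = -151/30 − (-33/10) = -26/15.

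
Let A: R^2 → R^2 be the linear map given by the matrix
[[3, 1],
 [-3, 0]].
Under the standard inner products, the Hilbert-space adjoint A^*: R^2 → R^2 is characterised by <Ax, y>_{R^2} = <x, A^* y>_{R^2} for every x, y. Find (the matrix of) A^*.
A^* = A^T =
[[3, -3],
 [1, 0]]

For real matrices with standard dot products, the defining identity <Ax, y> = <x, A^* y> gives (Ax)^T y = x^T (A^*) y, i.e. x^T A^T y = x^T (A^*) y. Since this holds for all x, y, we must have A^* = A^T. Therefore
A^* =
[[3, -3],
 [1, 0]].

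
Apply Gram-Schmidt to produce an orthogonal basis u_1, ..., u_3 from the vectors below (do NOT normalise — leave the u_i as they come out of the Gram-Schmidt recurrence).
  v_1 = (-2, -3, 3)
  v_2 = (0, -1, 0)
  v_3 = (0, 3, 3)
Orthogonal basis:
  u_1 = (-2, -3, 3)
  u_2 = (3/11, -13/22, -9/22)
  u_3 = (18/13, 0, 12/13)

Apply the Gram-Schmidt recurrence
  u_1 = v_1
  u_i = v_i − Σ_{j<i} ((v_i · u_j) / (u_j · u_j)) · u_j.

Step by step this gives:
  u_1 = (-2, -3, 3)
  u_2 = (3/11, -13/22, -9/22)
  u_3 = (18/13, 0, 12/13)

Orthogonality check:
  u_2 · u_1 = 0 (should be 0)
  u_3 · u_1 = 0 (should be 0)
  u_3 · u_2 = 0 (should be 0)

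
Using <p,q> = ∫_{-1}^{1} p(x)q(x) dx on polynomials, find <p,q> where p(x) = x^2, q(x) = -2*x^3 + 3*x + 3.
<p,q> = 2

Expand the product: p(x)·q(x) = -2*x^5 + 3*x^3 + 3*x^2.
∫_{-1}^{1} of each monomial x^k gives [2/(k+1) if k even, 0 if k odd]. Integrating term-by-term (or equivalently evaluating the antiderivative F(x) = -x^6/3 + 3*x^4/4 + x^3 at the endpoints):
  F(1) − F(−1) = 17/12 − (-7/12) = 2.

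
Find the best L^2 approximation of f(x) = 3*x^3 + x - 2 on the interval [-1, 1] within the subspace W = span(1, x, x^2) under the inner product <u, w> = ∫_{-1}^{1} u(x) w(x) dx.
g(x) = 14*x/5 - 2

The best approximation g ∈ W is the orthogonal projection of f onto W. Writing g = a_0 + a_1 x + a_2 x^2, the coefficients solve the normal equations G · a = b where
  G_{ij} = <φ_i, φ_j> and b_i = <f, φ_i>, with φ_0 = 1, φ_1 = x, φ_2 = x^2.
G =
  [2, 0, 2/3]
  [0, 2/3, 0]
  [2/3, 0, 2/5],
b = (-4, 28/15, -4/3).
Solving gives a_0 = -2, a_1 = 14/5, a_2 = 0, so
  g(x) = 14*x/5 - 2.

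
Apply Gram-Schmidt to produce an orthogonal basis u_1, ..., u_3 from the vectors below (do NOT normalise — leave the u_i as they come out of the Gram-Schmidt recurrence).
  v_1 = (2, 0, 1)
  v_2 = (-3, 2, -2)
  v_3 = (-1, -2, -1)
Orthogonal basis:
  u_1 = (2, 0, 1)
  u_2 = (1/5, 2, -2/5)
  u_3 = (8/21, -4/21, -16/21)

Apply the Gram-Schmidt recurrence
  u_1 = v_1
  u_i = v_i − Σ_{j<i} ((v_i · u_j) / (u_j · u_j)) · u_j.

Step by step this gives:
  u_1 = (2, 0, 1)
  u_2 = (1/5, 2, -2/5)
  u_3 = (8/21, -4/21, -16/21)

Orthogonality check:
  u_2 · u_1 = 0 (should be 0)
  u_3 · u_1 = 0 (should be 0)
  u_3 · u_2 = 0 (should be 0)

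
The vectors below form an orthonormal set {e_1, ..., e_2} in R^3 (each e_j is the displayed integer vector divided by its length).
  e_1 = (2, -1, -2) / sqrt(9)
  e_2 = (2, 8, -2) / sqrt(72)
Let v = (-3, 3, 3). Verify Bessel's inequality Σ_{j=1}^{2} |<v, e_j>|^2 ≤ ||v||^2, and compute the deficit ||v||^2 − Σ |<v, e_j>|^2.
Σ |<v, e_j>|^2 = 27; ||v||^2 = 27; deficit = 0

Write each e_j = u_j / sqrt(<u_j, u_j>) where u_j is the displayed integer vector. Then <v, e_j> = <v, u_j> / sqrt(<u_j, u_j>), so |<v, e_j>|^2 = <v, u_j>^2 / <u_j, u_j>.
Coefficients: <v, e_1> = -15/sqrt(9), <v, e_2> = 12/sqrt(72).
Square and sum: Σ |<v, e_j>|^2 = 27.
Compute ||v||^2 = v·v = 27.
Deficit = 27 − 27 = 0 ≥ 0, confirming Bessel's inequality. (The deficit equals ||v − Σ <v,e_j> e_j||^2, the squared distance from v to span{e_j}.)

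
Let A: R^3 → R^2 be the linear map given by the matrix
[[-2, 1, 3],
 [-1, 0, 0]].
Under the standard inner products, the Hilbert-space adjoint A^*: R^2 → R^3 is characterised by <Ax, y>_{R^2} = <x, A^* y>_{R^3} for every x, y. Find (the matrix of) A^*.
A^* = A^T =
[[-2, -1],
 [1, 0],
 [3, 0]]

For real matrices with standard dot products, the defining identity <Ax, y> = <x, A^* y> gives (Ax)^T y = x^T (A^*) y, i.e. x^T A^T y = x^T (A^*) y. Since this holds for all x, y, we must have A^* = A^T. Therefore
A^* =
[[-2, -1],
 [1, 0],
 [3, 0]].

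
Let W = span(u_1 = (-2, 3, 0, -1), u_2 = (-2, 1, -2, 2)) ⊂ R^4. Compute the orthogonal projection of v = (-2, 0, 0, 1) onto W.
proj_W(v) = (-156/157, 96/157, -138/157, 129/157)

Set up U = [u_1 | ... | u_2] ∈ R^(4×2). The projector onto W = col(U) is P = U (U^T U)^(-1) U^T.
Compute U^T U =
  [14, 5]
  [5, 13],
and U^T v = (3, 6).
Solve U^T U · c = U^T v for the coefficients: c = (9/157, 69/157). The projection is proj_W(v) = U c.
Check: (v - proj_W(v)) · u_1 = 0  (should be 0).
Check: (v - proj_W(v)) · u_2 = 0  (should be 0).
Result: proj_W(v) = (-156/157, 96/157, -138/157, 129/157).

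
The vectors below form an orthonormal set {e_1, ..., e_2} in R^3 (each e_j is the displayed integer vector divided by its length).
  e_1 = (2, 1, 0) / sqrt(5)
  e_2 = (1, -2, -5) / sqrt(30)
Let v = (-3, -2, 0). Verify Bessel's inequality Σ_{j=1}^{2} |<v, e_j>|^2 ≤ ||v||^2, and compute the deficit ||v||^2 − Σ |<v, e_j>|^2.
Σ |<v, e_j>|^2 = 77/6; ||v||^2 = 13; deficit = 1/6

Write each e_j = u_j / sqrt(<u_j, u_j>) where u_j is the displayed integer vector. Then <v, e_j> = <v, u_j> / sqrt(<u_j, u_j>), so |<v, e_j>|^2 = <v, u_j>^2 / <u_j, u_j>.
Coefficients: <v, e_1> = -8/sqrt(5), <v, e_2> = 1/sqrt(30).
Square and sum: Σ |<v, e_j>|^2 = 77/6.
Compute ||v||^2 = v·v = 13.
Deficit = 13 − 77/6 = 1/6 ≥ 0, confirming Bessel's inequality. (The deficit equals ||v − Σ <v,e_j> e_j||^2, the squared distance from v to span{e_j}.)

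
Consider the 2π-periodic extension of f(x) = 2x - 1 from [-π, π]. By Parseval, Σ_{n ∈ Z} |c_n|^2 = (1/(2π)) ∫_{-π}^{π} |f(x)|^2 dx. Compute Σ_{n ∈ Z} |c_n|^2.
Σ |c_n|^2 = 4π^2/3 + 1

Expand and integrate term by term over [-π, π]:
  ∫ (2x)^2 dx = 4·(2π^3/3); ∫ 2·2·(-1)·x dx = 0 (odd integrand); ∫ (-1)^2 dx = 1·2π.
So (1/(2π)) ∫_{-π}^{π} (2x - 1)^2 dx = 4π^2/3 + 1 = 4π^2/3 + 1.
Parseval ⇒ Σ |c_n|^2 = 4π^2/3 + 1.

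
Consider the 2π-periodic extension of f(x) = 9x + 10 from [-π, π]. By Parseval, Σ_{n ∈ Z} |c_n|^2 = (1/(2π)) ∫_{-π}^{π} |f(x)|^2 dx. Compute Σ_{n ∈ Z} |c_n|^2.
Σ |c_n|^2 = 27π^2 + 100

Expand and integrate term by term over [-π, π]:
  ∫ (9x)^2 dx = 81·(2π^3/3); ∫ 2·9·(10)·x dx = 0 (odd integrand); ∫ 10^2 dx = 100·2π.
So (1/(2π)) ∫_{-π}^{π} (9x + 10)^2 dx = 81π^2/3 + 100 = 27π^2 + 100.
Parseval ⇒ Σ |c_n|^2 = 27π^2 + 100.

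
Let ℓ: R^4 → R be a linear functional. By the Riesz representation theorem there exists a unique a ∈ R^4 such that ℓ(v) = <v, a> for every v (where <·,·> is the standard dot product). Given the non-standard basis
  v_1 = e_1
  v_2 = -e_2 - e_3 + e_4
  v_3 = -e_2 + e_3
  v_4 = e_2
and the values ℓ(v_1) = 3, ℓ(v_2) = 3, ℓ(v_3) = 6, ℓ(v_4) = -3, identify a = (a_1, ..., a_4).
a = (3, -3, 3, 3)

Write a = (a_1, ..., a_4) in the standard basis. For each basis vector v_i, ℓ(v_i) = <v_i, a> is a linear equation in the a_j's. Collect the n equations into a matrix system V a = ℓ, where row i of V is v_i (expressed in the standard basis). Since V is invertible (lower-triangular with 1s on the diagonal, up to permutation), solve by back-substitution:
  V =
[[1, 0, 0, 0],
 [0, -1, -1, 1],
 [0, -1, 1, 0],
 [0, 1, 0, 0]]
  V a = (3, 3, 6, -3)
Solving gives a = (3, -3, 3, 3).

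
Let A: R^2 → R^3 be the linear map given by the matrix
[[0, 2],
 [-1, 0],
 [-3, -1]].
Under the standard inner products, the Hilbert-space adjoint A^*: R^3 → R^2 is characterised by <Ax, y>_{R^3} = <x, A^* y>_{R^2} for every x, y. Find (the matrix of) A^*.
A^* = A^T =
[[0, -1, -3],
 [2, 0, -1]]

For real matrices with standard dot products, the defining identity <Ax, y> = <x, A^* y> gives (Ax)^T y = x^T (A^*) y, i.e. x^T A^T y = x^T (A^*) y. Since this holds for all x, y, we must have A^* = A^T. Therefore
A^* =
[[0, -1, -3],
 [2, 0, -1]].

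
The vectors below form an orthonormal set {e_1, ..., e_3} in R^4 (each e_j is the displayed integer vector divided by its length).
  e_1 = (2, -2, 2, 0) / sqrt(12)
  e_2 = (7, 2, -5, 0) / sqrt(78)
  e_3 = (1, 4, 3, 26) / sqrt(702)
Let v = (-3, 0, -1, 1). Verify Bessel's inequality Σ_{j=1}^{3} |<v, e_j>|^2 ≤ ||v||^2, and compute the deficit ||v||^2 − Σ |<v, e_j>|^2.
Σ |<v, e_j>|^2 = 248/27; ||v||^2 = 11; deficit = 49/27

Write each e_j = u_j / sqrt(<u_j, u_j>) where u_j is the displayed integer vector. Then <v, e_j> = <v, u_j> / sqrt(<u_j, u_j>), so |<v, e_j>|^2 = <v, u_j>^2 / <u_j, u_j>.
Coefficients: <v, e_1> = -8/sqrt(12), <v, e_2> = -16/sqrt(78), <v, e_3> = 20/sqrt(702).
Square and sum: Σ |<v, e_j>|^2 = 248/27.
Compute ||v||^2 = v·v = 11.
Deficit = 11 − 248/27 = 49/27 ≥ 0, confirming Bessel's inequality. (The deficit equals ||v − Σ <v,e_j> e_j||^2, the squared distance from v to span{e_j}.)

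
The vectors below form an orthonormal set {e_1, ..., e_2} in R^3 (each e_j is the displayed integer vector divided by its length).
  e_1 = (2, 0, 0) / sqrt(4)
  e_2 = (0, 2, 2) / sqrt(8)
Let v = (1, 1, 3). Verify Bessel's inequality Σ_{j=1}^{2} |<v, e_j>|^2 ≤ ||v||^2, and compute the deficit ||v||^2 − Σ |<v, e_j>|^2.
Σ |<v, e_j>|^2 = 9; ||v||^2 = 11; deficit = 2

Write each e_j = u_j / sqrt(<u_j, u_j>) where u_j is the displayed integer vector. Then <v, e_j> = <v, u_j> / sqrt(<u_j, u_j>), so |<v, e_j>|^2 = <v, u_j>^2 / <u_j, u_j>.
Coefficients: <v, e_1> = 2/sqrt(4), <v, e_2> = 8/sqrt(8).
Square and sum: Σ |<v, e_j>|^2 = 9.
Compute ||v||^2 = v·v = 11.
Deficit = 11 − 9 = 2 ≥ 0, confirming Bessel's inequality. (The deficit equals ||v − Σ <v,e_j> e_j||^2, the squared distance from v to span{e_j}.)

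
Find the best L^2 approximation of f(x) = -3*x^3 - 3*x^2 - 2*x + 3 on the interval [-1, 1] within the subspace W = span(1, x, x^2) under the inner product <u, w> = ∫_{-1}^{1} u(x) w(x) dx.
g(x) = -3*x^2 - 19*x/5 + 3

The best approximation g ∈ W is the orthogonal projection of f onto W. Writing g = a_0 + a_1 x + a_2 x^2, the coefficients solve the normal equations G · a = b where
  G_{ij} = <φ_i, φ_j> and b_i = <f, φ_i>, with φ_0 = 1, φ_1 = x, φ_2 = x^2.
G =
  [2, 0, 2/3]
  [0, 2/3, 0]
  [2/3, 0, 2/5],
b = (4, -38/15, 4/5).
Solving gives a_0 = 3, a_1 = -19/5, a_2 = -3, so
  g(x) = -3*x^2 - 19*x/5 + 3.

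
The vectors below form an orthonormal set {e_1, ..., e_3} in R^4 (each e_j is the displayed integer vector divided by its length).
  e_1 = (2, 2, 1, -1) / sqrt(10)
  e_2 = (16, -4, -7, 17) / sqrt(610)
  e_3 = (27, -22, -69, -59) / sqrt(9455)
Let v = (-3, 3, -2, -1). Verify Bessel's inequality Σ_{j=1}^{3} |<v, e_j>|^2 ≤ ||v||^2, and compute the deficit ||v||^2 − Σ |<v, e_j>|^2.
Σ |<v, e_j>|^2 = 213/31; ||v||^2 = 23; deficit = 500/31

Write each e_j = u_j / sqrt(<u_j, u_j>) where u_j is the displayed integer vector. Then <v, e_j> = <v, u_j> / sqrt(<u_j, u_j>), so |<v, e_j>|^2 = <v, u_j>^2 / <u_j, u_j>.
Coefficients: <v, e_1> = -1/sqrt(10), <v, e_2> = -63/sqrt(610), <v, e_3> = 50/sqrt(9455).
Square and sum: Σ |<v, e_j>|^2 = 213/31.
Compute ||v||^2 = v·v = 23.
Deficit = 23 − 213/31 = 500/31 ≥ 0, confirming Bessel's inequality. (The deficit equals ||v − Σ <v,e_j> e_j||^2, the squared distance from v to span{e_j}.)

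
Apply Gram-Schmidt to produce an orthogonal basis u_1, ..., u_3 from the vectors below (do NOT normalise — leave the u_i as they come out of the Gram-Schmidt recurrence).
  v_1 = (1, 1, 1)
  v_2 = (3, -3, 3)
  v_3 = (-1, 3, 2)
Orthogonal basis:
  u_1 = (1, 1, 1)
  u_2 = (2, -4, 2)
  u_3 = (-3/2, 0, 3/2)

Apply the Gram-Schmidt recurrence
  u_1 = v_1
  u_i = v_i − Σ_{j<i} ((v_i · u_j) / (u_j · u_j)) · u_j.

Step by step this gives:
  u_1 = (1, 1, 1)
  u_2 = (2, -4, 2)
  u_3 = (-3/2, 0, 3/2)

Orthogonality check:
  u_2 · u_1 = 0 (should be 0)
  u_3 · u_1 = 0 (should be 0)
  u_3 · u_2 = 0 (should be 0)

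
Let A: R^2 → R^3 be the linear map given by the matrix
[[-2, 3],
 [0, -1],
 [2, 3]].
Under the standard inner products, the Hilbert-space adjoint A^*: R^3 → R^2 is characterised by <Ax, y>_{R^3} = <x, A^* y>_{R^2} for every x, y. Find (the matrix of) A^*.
A^* = A^T =
[[-2, 0, 2],
 [3, -1, 3]]

For real matrices with standard dot products, the defining identity <Ax, y> = <x, A^* y> gives (Ax)^T y = x^T (A^*) y, i.e. x^T A^T y = x^T (A^*) y. Since this holds for all x, y, we must have A^* = A^T. Therefore
A^* =
[[-2, 0, 2],
 [3, -1, 3]].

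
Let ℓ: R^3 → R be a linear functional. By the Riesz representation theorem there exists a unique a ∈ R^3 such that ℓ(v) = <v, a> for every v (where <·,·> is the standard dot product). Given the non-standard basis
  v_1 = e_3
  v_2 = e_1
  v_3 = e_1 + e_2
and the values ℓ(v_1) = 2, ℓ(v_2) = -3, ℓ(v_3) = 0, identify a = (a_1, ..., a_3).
a = (-3, 3, 2)

Write a = (a_1, ..., a_3) in the standard basis. For each basis vector v_i, ℓ(v_i) = <v_i, a> is a linear equation in the a_j's. Collect the n equations into a matrix system V a = ℓ, where row i of V is v_i (expressed in the standard basis). Since V is invertible (lower-triangular with 1s on the diagonal, up to permutation), solve by back-substitution:
  V =
[[0, 0, 1],
 [1, 0, 0],
 [1, 1, 0]]
  V a = (2, -3, 0)
Solving gives a = (-3, 3, 2).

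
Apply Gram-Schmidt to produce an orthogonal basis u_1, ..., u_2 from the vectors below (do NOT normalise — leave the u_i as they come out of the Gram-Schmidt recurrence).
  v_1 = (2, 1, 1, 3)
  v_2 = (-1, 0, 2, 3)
Orthogonal basis:
  u_1 = (2, 1, 1, 3)
  u_2 = (-11/5, -3/5, 7/5, 6/5)

Apply the Gram-Schmidt recurrence
  u_1 = v_1
  u_i = v_i − Σ_{j<i} ((v_i · u_j) / (u_j · u_j)) · u_j.

Step by step this gives:
  u_1 = (2, 1, 1, 3)
  u_2 = (-11/5, -3/5, 7/5, 6/5)

Orthogonality check:
  u_2 · u_1 = 0 (should be 0)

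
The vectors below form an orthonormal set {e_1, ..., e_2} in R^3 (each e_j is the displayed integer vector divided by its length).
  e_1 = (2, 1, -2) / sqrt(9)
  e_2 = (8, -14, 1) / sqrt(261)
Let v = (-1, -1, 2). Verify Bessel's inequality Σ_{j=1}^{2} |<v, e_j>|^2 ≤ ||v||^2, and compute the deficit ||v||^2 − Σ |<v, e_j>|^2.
Σ |<v, e_j>|^2 = 165/29; ||v||^2 = 6; deficit = 9/29

Write each e_j = u_j / sqrt(<u_j, u_j>) where u_j is the displayed integer vector. Then <v, e_j> = <v, u_j> / sqrt(<u_j, u_j>), so |<v, e_j>|^2 = <v, u_j>^2 / <u_j, u_j>.
Coefficients: <v, e_1> = -7/sqrt(9), <v, e_2> = 8/sqrt(261).
Square and sum: Σ |<v, e_j>|^2 = 165/29.
Compute ||v||^2 = v·v = 6.
Deficit = 6 − 165/29 = 9/29 ≥ 0, confirming Bessel's inequality. (The deficit equals ||v − Σ <v,e_j> e_j||^2, the squared distance from v to span{e_j}.)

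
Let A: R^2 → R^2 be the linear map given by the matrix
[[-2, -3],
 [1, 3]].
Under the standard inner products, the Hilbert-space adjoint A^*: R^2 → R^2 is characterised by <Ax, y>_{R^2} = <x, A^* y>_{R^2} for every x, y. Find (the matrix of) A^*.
A^* = A^T =
[[-2, 1],
 [-3, 3]]

For real matrices with standard dot products, the defining identity <Ax, y> = <x, A^* y> gives (Ax)^T y = x^T (A^*) y, i.e. x^T A^T y = x^T (A^*) y. Since this holds for all x, y, we must have A^* = A^T. Therefore
A^* =
[[-2, 1],
 [-3, 3]].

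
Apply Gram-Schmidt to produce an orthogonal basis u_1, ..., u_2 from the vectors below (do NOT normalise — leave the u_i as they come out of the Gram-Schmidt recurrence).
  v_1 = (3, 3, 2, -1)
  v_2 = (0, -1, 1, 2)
Orthogonal basis:
  u_1 = (3, 3, 2, -1)
  u_2 = (9/23, -14/23, 29/23, 43/23)

Apply the Gram-Schmidt recurrence
  u_1 = v_1
  u_i = v_i − Σ_{j<i} ((v_i · u_j) / (u_j · u_j)) · u_j.

Step by step this gives:
  u_1 = (3, 3, 2, -1)
  u_2 = (9/23, -14/23, 29/23, 43/23)

Orthogonality check:
  u_2 · u_1 = 0 (should be 0)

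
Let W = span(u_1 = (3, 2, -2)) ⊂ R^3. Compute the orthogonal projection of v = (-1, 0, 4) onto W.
proj_W(v) = (-33/17, -22/17, 22/17)

Set up U = [u_1 | ... | u_1] ∈ R^(3×1). The projector onto W = col(U) is P = U (U^T U)^(-1) U^T.
Compute U^T U =
  [17],
and U^T v = (-11).
Solve U^T U · c = U^T v for the coefficients: c = (-11/17). The projection is proj_W(v) = U c.
Check: (v - proj_W(v)) · u_1 = 0  (should be 0).
Result: proj_W(v) = (-33/17, -22/17, 22/17).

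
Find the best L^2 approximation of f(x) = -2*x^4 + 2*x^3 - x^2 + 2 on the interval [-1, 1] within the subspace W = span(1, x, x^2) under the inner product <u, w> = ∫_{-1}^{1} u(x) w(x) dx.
g(x) = -19*x^2/7 + 6*x/5 + 76/35

The best approximation g ∈ W is the orthogonal projection of f onto W. Writing g = a_0 + a_1 x + a_2 x^2, the coefficients solve the normal equations G · a = b where
  G_{ij} = <φ_i, φ_j> and b_i = <f, φ_i>, with φ_0 = 1, φ_1 = x, φ_2 = x^2.
G =
  [2, 0, 2/3]
  [0, 2/3, 0]
  [2/3, 0, 2/5],
b = (38/15, 4/5, 38/105).
Solving gives a_0 = 76/35, a_1 = 6/5, a_2 = -19/7, so
  g(x) = -19*x^2/7 + 6*x/5 + 76/35.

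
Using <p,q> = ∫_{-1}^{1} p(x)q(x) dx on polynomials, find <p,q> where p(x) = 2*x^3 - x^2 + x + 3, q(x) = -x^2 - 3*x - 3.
<p,q> = -22

Expand the product: p(x)·q(x) = -2*x^5 - 5*x^4 - 4*x^3 - 3*x^2 - 12*x - 9.
∫_{-1}^{1} of each monomial x^k gives [2/(k+1) if k even, 0 if k odd]. Integrating term-by-term (or equivalently evaluating the antiderivative F(x) = -x^6/3 - x^5 - x^4 - x^3 - 6*x^2 - 9*x at the endpoints):
  F(1) − F(−1) = -55/3 − (11/3) = -22.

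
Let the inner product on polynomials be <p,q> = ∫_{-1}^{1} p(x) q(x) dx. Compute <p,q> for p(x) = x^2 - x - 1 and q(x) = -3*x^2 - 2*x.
<p,q> = 32/15

Expand the product: p(x)·q(x) = -3*x^4 + x^3 + 5*x^2 + 2*x.
∫_{-1}^{1} of each monomial x^k gives [2/(k+1) if k even, 0 if k odd]. Integrating term-by-term (or equivalently evaluating the antiderivative F(x) = -3*x^5/5 + x^4/4 + 5*x^3/3 + x^2 at the endpoints):
  F(1) − F(−1) = 139/60 − (11/60) = 32/15.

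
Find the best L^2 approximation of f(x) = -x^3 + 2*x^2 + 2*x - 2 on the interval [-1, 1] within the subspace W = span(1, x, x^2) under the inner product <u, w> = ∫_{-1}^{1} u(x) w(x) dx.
g(x) = 2*x^2 + 7*x/5 - 2

The best approximation g ∈ W is the orthogonal projection of f onto W. Writing g = a_0 + a_1 x + a_2 x^2, the coefficients solve the normal equations G · a = b where
  G_{ij} = <φ_i, φ_j> and b_i = <f, φ_i>, with φ_0 = 1, φ_1 = x, φ_2 = x^2.
G =
  [2, 0, 2/3]
  [0, 2/3, 0]
  [2/3, 0, 2/5],
b = (-8/3, 14/15, -8/15).
Solving gives a_0 = -2, a_1 = 7/5, a_2 = 2, so
  g(x) = 2*x^2 + 7*x/5 - 2.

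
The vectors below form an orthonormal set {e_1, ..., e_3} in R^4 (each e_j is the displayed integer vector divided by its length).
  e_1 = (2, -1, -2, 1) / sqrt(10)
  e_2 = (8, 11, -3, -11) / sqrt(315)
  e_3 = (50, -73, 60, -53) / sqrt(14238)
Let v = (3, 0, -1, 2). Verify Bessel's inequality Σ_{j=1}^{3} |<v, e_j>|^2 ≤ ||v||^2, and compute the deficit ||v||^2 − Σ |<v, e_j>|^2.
Σ |<v, e_j>|^2 = 1141/113; ||v||^2 = 14; deficit = 441/113

Write each e_j = u_j / sqrt(<u_j, u_j>) where u_j is the displayed integer vector. Then <v, e_j> = <v, u_j> / sqrt(<u_j, u_j>), so |<v, e_j>|^2 = <v, u_j>^2 / <u_j, u_j>.
Coefficients: <v, e_1> = 10/sqrt(10), <v, e_2> = 5/sqrt(315), <v, e_3> = -16/sqrt(14238).
Square and sum: Σ |<v, e_j>|^2 = 1141/113.
Compute ||v||^2 = v·v = 14.
Deficit = 14 − 1141/113 = 441/113 ≥ 0, confirming Bessel's inequality. (The deficit equals ||v − Σ <v,e_j> e_j||^2, the squared distance from v to span{e_j}.)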